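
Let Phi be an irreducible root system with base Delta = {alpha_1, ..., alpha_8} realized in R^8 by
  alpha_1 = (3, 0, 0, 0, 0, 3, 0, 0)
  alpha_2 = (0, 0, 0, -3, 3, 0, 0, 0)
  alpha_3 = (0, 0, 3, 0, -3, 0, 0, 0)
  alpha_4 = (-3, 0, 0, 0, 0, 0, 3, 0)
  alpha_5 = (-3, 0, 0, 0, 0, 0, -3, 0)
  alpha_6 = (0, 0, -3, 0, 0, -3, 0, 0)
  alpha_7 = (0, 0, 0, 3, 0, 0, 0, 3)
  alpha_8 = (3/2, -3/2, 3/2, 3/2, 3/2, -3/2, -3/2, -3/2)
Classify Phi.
Compute the Cartan integers a_ij = 2(alpha_i, alpha_j)/(alpha_j, alpha_j); the resulting 8x8 Cartan matrix is
[[2, 0, 0, -1, -1, -1, 0, 0], [0, 2, -1, 0, 0, 0, -1, 0], [0, -1, 2, 0, 0, -1, 0, 0], [-1, 0, 0, 2, 0, 0, 0, -1], [-1, 0, 0, 0, 2, 0, 0, 0], [-1, 0, -1, 0, 0, 2, 0, 0], [0, -1, 0, 0, 0, 0, 2, 0], [0, 0, 0, -1, 0, 0, 0, 2]].
All simple roots have the same length, so the diagram is simply laced. The associated Dynkin diagram is a chain of 7 nodes with one extra node attached to the third node from one end (E_8), so the type is E_8.

E8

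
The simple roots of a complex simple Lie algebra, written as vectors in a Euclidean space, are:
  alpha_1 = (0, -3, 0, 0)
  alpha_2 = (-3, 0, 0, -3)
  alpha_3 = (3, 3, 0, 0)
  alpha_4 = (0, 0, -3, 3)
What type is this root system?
B4

Compute the Cartan integers a_ij = 2(alpha_i, alpha_j)/(alpha_j, alpha_j); the resulting 4x4 Cartan matrix is
[[2, 0, -1, 0], [0, 2, -1, -1], [-2, -1, 2, 0], [0, -1, 0, 2]].
The roots have two lengths (squared-length ratio 2:1); the short ones are alpha_{1}. The associated Dynkin diagram is a chain of 4 nodes with a double edge at one end; the terminal node there is the unique short simple root (B_4), so the type is B_4 (the algebra so(9)).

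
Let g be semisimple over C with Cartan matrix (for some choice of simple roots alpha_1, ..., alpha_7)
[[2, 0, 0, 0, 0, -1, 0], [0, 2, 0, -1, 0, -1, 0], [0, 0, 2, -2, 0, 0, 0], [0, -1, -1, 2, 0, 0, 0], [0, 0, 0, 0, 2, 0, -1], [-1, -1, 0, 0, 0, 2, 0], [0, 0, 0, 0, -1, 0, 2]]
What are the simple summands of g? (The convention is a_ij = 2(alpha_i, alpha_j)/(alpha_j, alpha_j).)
type A_2 + type C_5

The diagram associated to this matrix has two connected components: the simple roots {alpha_5, alpha_7} form a chain of 2 nodes with single edges (A_2), and {alpha_1, alpha_2, alpha_3, alpha_4, alpha_6} form a chain of 5 nodes with a double edge at one end; the terminal node there is the unique long simple root (C_5). A semisimple Lie algebra decomposes uniquely as the direct sum of simple ideals, one per connected component of its Dynkin diagram, so g ≅ A_2 ⊕ C_5 (dimension 8 + 55 = 63).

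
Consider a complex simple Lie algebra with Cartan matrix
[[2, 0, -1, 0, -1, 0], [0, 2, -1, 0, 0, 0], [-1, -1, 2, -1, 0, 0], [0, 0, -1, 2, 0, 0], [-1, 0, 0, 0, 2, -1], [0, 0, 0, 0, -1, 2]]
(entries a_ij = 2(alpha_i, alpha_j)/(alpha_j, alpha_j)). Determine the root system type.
D_6

The matrix has rank 6 with 2's on the diagonal. Reading the off-diagonal entries as Dynkin edges (a single edge where a_ij = a_ji = -1; a double or triple edge where a_ij * a_ji = 2 or 3), the diagram is a chain of 4 nodes with a fork of two nodes at one end (D_6). One simple-root ordering that puts it in standard form is (alpha_6, alpha_5, alpha_1, alpha_3, alpha_2, alpha_4). So the algebra is type D_6, i.e. so(12).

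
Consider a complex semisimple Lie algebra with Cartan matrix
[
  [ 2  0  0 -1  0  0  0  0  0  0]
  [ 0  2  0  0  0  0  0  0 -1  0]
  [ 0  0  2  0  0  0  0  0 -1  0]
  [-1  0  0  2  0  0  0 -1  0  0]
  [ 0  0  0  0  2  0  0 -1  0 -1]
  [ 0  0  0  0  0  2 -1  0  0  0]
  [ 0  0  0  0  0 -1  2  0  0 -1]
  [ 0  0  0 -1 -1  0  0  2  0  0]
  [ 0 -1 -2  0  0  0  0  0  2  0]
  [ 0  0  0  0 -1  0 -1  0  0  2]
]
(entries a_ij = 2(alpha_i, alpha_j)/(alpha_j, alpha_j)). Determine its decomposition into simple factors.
The diagram associated to this matrix has two connected components: the simple roots {alpha_1, alpha_4, alpha_5, alpha_6, alpha_7, alpha_8, alpha_10} form a chain of 7 nodes with single edges (A_7), and {alpha_2, alpha_3, alpha_9} form a chain of 3 nodes with a double edge at one end; the terminal node there is the unique short simple root (B_3). A semisimple Lie algebra decomposes uniquely as the direct sum of simple ideals, one per connected component of its Dynkin diagram, so g ≅ A_7 ⊕ B_3 (dimension 63 + 21 = 84).

A_7 (sl(8)) + B_3 (so(7))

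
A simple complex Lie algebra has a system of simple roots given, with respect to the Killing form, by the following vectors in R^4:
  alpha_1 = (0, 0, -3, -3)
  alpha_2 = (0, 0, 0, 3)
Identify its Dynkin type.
B_2

Compute the Cartan integers a_ij = 2(alpha_i, alpha_j)/(alpha_j, alpha_j); the resulting 2x2 Cartan matrix is
[[2, -2], [-1, 2]].
The roots have two lengths (squared-length ratio 2:1); the short ones are alpha_{2}. The associated Dynkin diagram is a chain of 2 nodes with a double edge at one end; the terminal node there is the unique short simple root (B_2), so the type is B_2 (the algebra so(5)).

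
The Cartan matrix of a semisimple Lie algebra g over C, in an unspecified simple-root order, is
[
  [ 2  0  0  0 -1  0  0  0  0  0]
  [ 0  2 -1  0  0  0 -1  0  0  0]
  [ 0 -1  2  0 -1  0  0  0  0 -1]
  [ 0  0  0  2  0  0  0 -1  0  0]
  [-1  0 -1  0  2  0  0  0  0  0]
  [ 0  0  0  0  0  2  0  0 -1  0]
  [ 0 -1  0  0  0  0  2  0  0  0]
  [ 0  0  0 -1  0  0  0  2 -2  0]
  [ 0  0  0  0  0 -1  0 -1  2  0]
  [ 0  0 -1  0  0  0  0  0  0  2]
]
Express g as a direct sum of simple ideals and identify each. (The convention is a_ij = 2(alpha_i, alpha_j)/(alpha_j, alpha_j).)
The diagram associated to this matrix has two connected components: the simple roots {alpha_1, alpha_2, alpha_3, alpha_5, alpha_7, alpha_10} form a chain of 5 nodes with one extra node attached to the third node from one end (E_6), and {alpha_4, alpha_6, alpha_8, alpha_9} form a chain of 4 nodes with a double edge between the middle two (F_4). A semisimple Lie algebra decomposes uniquely as the direct sum of simple ideals, one per connected component of its Dynkin diagram, so g ≅ E_6 ⊕ F_4 (dimension 78 + 52 = 130).

E6 + F4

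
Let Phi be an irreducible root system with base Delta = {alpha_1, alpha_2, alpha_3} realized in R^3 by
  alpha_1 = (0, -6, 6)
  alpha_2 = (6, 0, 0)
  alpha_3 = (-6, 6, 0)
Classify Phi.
Compute the Cartan integers a_ij = 2(alpha_i, alpha_j)/(alpha_j, alpha_j); the resulting 3x3 Cartan matrix is
[[2, 0, -1], [0, 2, -1], [-1, -2, 2]].
The roots have two lengths (squared-length ratio 2:1); the short ones are alpha_{2}. The associated Dynkin diagram is a chain of 3 nodes with a double edge at one end; the terminal node there is the unique short simple root (B_3), so the type is B_3 (the algebra so(7)).

B_3 (so(7))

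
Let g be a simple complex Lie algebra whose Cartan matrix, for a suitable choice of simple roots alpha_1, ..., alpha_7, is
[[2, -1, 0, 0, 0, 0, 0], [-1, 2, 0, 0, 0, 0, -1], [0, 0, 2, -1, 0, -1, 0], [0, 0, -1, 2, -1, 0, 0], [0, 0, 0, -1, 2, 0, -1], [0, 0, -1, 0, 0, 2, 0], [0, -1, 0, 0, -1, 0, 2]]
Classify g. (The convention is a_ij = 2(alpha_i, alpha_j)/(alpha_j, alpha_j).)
type A_7

The matrix has rank 7 with 2's on the diagonal. Reading the off-diagonal entries as Dynkin edges (a single edge where a_ij = a_ji = -1; a double or triple edge where a_ij * a_ji = 2 or 3), the diagram is a chain of 7 nodes with single edges (A_7). One simple-root ordering that puts it in standard form is (alpha_1, alpha_2, alpha_7, alpha_5, alpha_4, alpha_3, alpha_6). So the algebra is type A_7, i.e. sl(8).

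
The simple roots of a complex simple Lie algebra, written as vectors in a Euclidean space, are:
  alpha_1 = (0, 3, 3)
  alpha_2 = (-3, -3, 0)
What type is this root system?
A_2

Compute the Cartan integers a_ij = 2(alpha_i, alpha_j)/(alpha_j, alpha_j); the resulting 2x2 Cartan matrix is
[[2, -1], [-1, 2]].
All simple roots have the same length, so the diagram is simply laced. The associated Dynkin diagram is a chain of 2 nodes with single edges (A_2), so the type is A_2 (the algebra sl(3)).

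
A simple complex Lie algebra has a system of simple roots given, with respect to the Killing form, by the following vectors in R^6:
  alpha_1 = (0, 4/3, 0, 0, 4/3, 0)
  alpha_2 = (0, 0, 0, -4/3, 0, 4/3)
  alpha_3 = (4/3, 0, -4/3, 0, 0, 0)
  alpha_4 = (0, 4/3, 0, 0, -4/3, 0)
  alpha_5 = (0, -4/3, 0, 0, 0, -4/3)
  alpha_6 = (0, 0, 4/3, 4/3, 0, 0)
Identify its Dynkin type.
Compute the Cartan integers a_ij = 2(alpha_i, alpha_j)/(alpha_j, alpha_j); the resulting 6x6 Cartan matrix is
[[2, 0, 0, 0, -1, 0], [0, 2, 0, 0, -1, -1], [0, 0, 2, 0, 0, -1], [0, 0, 0, 2, -1, 0], [-1, -1, 0, -1, 2, 0], [0, -1, -1, 0, 0, 2]].
All simple roots have the same length, so the diagram is simply laced. The associated Dynkin diagram is a chain of 4 nodes with a fork of two nodes at one end (D_6), so the type is D_6 (the algebra so(12)).

D6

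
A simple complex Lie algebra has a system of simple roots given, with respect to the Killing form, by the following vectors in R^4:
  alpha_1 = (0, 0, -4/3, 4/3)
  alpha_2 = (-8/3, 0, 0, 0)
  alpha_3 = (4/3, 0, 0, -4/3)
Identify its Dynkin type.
C_3

Compute the Cartan integers a_ij = 2(alpha_i, alpha_j)/(alpha_j, alpha_j); the resulting 3x3 Cartan matrix is
[[2, 0, -1], [0, 2, -2], [-1, -1, 2]].
The roots have two lengths (squared-length ratio 2:1); the short ones are alpha_{1,3}. The associated Dynkin diagram is a chain of 3 nodes with a double edge at one end; the terminal node there is the unique long simple root (C_3), so the type is C_3 (the algebra sp(6)).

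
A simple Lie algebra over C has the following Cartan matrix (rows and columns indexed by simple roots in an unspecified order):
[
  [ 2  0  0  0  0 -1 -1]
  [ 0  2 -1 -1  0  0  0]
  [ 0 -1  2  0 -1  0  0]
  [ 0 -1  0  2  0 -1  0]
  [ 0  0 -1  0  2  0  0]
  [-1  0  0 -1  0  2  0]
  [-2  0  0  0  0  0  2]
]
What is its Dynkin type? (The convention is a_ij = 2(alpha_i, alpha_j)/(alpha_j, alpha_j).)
C_7

The matrix has rank 7 with 2's on the diagonal. Reading the off-diagonal entries as Dynkin edges (a single edge where a_ij = a_ji = -1; a double or triple edge where a_ij * a_ji = 2 or 3), the diagram is a chain of 7 nodes with a double edge at one end; the terminal node there is the unique long simple root (C_7). One simple-root ordering that puts it in standard form is (alpha_5, alpha_3, alpha_2, alpha_4, alpha_6, alpha_1, alpha_7). So the algebra is type C_7, i.e. sp(14).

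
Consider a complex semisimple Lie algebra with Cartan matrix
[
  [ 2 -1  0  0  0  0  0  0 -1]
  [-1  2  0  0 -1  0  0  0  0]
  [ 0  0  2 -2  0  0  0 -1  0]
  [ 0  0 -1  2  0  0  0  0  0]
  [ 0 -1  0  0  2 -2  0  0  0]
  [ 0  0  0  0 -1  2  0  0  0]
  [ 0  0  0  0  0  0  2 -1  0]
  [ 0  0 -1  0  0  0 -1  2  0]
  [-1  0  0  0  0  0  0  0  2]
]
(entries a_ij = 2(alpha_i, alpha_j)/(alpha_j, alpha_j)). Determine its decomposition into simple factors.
B_4 ⊕ B_5

The diagram associated to this matrix has two connected components: the simple roots {alpha_3, alpha_4, alpha_7, alpha_8} form a chain of 4 nodes with a double edge at one end; the terminal node there is the unique short simple root (B_4), and {alpha_1, alpha_2, alpha_5, alpha_6, alpha_9} form a chain of 5 nodes with a double edge at one end; the terminal node there is the unique short simple root (B_5). A semisimple Lie algebra decomposes uniquely as the direct sum of simple ideals, one per connected component of its Dynkin diagram, so g ≅ B_4 ⊕ B_5 (dimension 36 + 55 = 91).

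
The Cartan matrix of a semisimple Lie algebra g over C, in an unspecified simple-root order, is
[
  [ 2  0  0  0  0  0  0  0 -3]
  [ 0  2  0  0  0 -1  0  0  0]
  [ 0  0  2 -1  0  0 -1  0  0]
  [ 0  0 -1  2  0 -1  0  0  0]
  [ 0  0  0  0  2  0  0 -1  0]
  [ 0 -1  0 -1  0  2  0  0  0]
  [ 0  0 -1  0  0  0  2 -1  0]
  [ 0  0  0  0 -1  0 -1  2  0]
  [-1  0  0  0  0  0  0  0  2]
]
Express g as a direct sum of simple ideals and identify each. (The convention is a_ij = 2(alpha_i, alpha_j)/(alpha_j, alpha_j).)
A_7 + G_2

The diagram associated to this matrix has two connected components: the simple roots {alpha_2, alpha_3, alpha_4, alpha_5, alpha_6, alpha_7, alpha_8} form a chain of 7 nodes with single edges (A_7), and {alpha_1, alpha_9} form two nodes joined by a triple edge (G_2). A semisimple Lie algebra decomposes uniquely as the direct sum of simple ideals, one per connected component of its Dynkin diagram, so g ≅ A_7 ⊕ G_2 (dimension 63 + 14 = 77).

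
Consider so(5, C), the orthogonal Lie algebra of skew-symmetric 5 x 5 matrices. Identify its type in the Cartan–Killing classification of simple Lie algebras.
This is so(5) with 5 odd, which has dimension 5(5-1)/2 = 10 and rank (5-1)/2 = 2. In the classification of classical Lie algebras, the orthogonal algebra so(2n+1) in an odd number of variables has type B_n; here n = 2, so the Dynkin diagram is a chain of 2 nodes with a double edge at one end; the terminal node there is the unique short simple root (B_2). Hence the type is B_2.

B_2 (so(5))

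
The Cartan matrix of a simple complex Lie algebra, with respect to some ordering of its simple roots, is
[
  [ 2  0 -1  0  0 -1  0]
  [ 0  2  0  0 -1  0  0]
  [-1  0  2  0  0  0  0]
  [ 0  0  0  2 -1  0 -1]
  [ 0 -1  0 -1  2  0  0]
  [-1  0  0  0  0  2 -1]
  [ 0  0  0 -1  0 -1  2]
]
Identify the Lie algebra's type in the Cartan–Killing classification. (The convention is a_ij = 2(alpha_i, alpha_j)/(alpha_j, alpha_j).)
A7

The matrix has rank 7 with 2's on the diagonal. Reading the off-diagonal entries as Dynkin edges (a single edge where a_ij = a_ji = -1; a double or triple edge where a_ij * a_ji = 2 or 3), the diagram is a chain of 7 nodes with single edges (A_7). One simple-root ordering that puts it in standard form is (alpha_3, alpha_1, alpha_6, alpha_7, alpha_4, alpha_5, alpha_2). So the algebra is type A_7, i.e. sl(8).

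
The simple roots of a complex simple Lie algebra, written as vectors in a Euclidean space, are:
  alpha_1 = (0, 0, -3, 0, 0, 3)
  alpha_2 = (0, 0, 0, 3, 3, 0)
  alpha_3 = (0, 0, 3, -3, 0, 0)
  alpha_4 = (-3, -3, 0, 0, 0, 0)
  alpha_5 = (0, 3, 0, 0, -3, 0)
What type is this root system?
Compute the Cartan integers a_ij = 2(alpha_i, alpha_j)/(alpha_j, alpha_j); the resulting 5x5 Cartan matrix is
[[2, 0, -1, 0, 0], [0, 2, -1, 0, -1], [-1, -1, 2, 0, 0], [0, 0, 0, 2, -1], [0, -1, 0, -1, 2]].
All simple roots have the same length, so the diagram is simply laced. The associated Dynkin diagram is a chain of 5 nodes with single edges (A_5), so the type is A_5 (the algebra sl(6)).

type A_5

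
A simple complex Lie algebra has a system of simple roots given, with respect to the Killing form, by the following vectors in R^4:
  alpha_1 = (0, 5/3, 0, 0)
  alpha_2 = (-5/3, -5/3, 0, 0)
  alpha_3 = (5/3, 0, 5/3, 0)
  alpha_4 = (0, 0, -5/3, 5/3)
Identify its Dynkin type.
Compute the Cartan integers a_ij = 2(alpha_i, alpha_j)/(alpha_j, alpha_j); the resulting 4x4 Cartan matrix is
[[2, -1, 0, 0], [-2, 2, -1, 0], [0, -1, 2, -1], [0, 0, -1, 2]].
The roots have two lengths (squared-length ratio 2:1); the short ones are alpha_{1}. The associated Dynkin diagram is a chain of 4 nodes with a double edge at one end; the terminal node there is the unique short simple root (B_4), so the type is B_4 (the algebra so(9)).

B4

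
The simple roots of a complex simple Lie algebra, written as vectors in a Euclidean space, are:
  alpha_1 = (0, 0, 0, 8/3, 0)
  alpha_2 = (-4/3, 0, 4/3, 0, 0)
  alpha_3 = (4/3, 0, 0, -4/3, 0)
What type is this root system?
C_3 (sp(6))

Compute the Cartan integers a_ij = 2(alpha_i, alpha_j)/(alpha_j, alpha_j); the resulting 3x3 Cartan matrix is
[[2, 0, -2], [0, 2, -1], [-1, -1, 2]].
The roots have two lengths (squared-length ratio 2:1); the short ones are alpha_{2,3}. The associated Dynkin diagram is a chain of 3 nodes with a double edge at one end; the terminal node there is the unique long simple root (C_3), so the type is C_3 (the algebra sp(6)).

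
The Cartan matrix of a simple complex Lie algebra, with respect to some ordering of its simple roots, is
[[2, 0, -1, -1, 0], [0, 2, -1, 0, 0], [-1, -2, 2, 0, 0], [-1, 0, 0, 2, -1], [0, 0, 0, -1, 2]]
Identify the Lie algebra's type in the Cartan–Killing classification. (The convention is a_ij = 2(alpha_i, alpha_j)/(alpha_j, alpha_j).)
B_5

The matrix has rank 5 with 2's on the diagonal. Reading the off-diagonal entries as Dynkin edges (a single edge where a_ij = a_ji = -1; a double or triple edge where a_ij * a_ji = 2 or 3), the diagram is a chain of 5 nodes with a double edge at one end; the terminal node there is the unique short simple root (B_5). One simple-root ordering that puts it in standard form is (alpha_5, alpha_4, alpha_1, alpha_3, alpha_2). So the algebra is type B_5, i.e. so(11).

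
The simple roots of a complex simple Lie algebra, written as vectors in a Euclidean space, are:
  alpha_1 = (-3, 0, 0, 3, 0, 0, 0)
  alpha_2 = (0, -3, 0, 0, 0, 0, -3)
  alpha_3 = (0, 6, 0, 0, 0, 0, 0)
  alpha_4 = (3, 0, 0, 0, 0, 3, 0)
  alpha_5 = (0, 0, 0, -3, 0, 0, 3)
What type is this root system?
Compute the Cartan integers a_ij = 2(alpha_i, alpha_j)/(alpha_j, alpha_j); the resulting 5x5 Cartan matrix is
[[2, 0, 0, -1, -1], [0, 2, -1, 0, -1], [0, -2, 2, 0, 0], [-1, 0, 0, 2, 0], [-1, -1, 0, 0, 2]].
The roots have two lengths (squared-length ratio 2:1); the short ones are alpha_{1,2,4,5}. The associated Dynkin diagram is a chain of 5 nodes with a double edge at one end; the terminal node there is the unique long simple root (C_5), so the type is C_5 (the algebra sp(10)).

type C_5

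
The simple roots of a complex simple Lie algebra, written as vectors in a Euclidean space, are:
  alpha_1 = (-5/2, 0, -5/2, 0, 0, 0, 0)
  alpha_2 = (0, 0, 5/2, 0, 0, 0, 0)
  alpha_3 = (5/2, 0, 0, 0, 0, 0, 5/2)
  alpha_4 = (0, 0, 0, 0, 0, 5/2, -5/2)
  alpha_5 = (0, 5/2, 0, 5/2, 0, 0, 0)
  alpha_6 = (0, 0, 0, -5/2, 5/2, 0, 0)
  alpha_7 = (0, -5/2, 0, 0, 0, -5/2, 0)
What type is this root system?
Compute the Cartan integers a_ij = 2(alpha_i, alpha_j)/(alpha_j, alpha_j); the resulting 7x7 Cartan matrix is
[[2, -2, -1, 0, 0, 0, 0], [-1, 2, 0, 0, 0, 0, 0], [-1, 0, 2, -1, 0, 0, 0], [0, 0, -1, 2, 0, 0, -1], [0, 0, 0, 0, 2, -1, -1], [0, 0, 0, 0, -1, 2, 0], [0, 0, 0, -1, -1, 0, 2]].
The roots have two lengths (squared-length ratio 2:1); the short ones are alpha_{2}. The associated Dynkin diagram is a chain of 7 nodes with a double edge at one end; the terminal node there is the unique short simple root (B_7), so the type is B_7 (the algebra so(15)).

B7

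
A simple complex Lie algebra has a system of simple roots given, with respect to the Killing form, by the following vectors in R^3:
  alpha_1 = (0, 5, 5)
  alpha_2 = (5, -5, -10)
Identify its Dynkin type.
Compute the Cartan integers a_ij = 2(alpha_i, alpha_j)/(alpha_j, alpha_j); the resulting 2x2 Cartan matrix is
[[2, -1], [-3, 2]].
The roots have two lengths (squared-length ratio 3:1); the short ones are alpha_{1}. The associated Dynkin diagram is two nodes joined by a triple edge (G_2), so the type is G_2.

G2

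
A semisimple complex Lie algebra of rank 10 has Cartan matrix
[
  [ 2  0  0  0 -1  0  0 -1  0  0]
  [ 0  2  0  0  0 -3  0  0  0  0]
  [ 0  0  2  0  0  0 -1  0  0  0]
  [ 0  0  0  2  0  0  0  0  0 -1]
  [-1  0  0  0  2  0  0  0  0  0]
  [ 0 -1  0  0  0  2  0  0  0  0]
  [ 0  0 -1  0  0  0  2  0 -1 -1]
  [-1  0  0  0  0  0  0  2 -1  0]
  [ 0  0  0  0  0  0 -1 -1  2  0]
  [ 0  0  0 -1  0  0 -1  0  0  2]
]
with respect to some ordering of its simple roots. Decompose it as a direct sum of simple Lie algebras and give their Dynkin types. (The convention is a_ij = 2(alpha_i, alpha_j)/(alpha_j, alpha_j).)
E_8 ⊕ G_2

The diagram associated to this matrix has two connected components: the simple roots {alpha_1, alpha_3, alpha_4, alpha_5, alpha_7, alpha_8, alpha_9, alpha_10} form a chain of 7 nodes with one extra node attached to the third node from one end (E_8), and {alpha_2, alpha_6} form two nodes joined by a triple edge (G_2). A semisimple Lie algebra decomposes uniquely as the direct sum of simple ideals, one per connected component of its Dynkin diagram, so g ≅ E_8 ⊕ G_2 (dimension 248 + 14 = 262).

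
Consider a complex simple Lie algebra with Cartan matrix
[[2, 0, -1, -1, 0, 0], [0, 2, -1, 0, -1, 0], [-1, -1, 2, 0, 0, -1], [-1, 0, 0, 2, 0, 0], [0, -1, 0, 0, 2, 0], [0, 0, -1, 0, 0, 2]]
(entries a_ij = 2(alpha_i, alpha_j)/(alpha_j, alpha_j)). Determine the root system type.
type E_6

The matrix has rank 6 with 2's on the diagonal. Reading the off-diagonal entries as Dynkin edges (a single edge where a_ij = a_ji = -1; a double or triple edge where a_ij * a_ji = 2 or 3), the diagram is a chain of 5 nodes with one extra node attached to the third node from one end (E_6). One simple-root ordering that puts it in standard form is (alpha_4, alpha_6, alpha_1, alpha_3, alpha_2, alpha_5). So the algebra is type E_6.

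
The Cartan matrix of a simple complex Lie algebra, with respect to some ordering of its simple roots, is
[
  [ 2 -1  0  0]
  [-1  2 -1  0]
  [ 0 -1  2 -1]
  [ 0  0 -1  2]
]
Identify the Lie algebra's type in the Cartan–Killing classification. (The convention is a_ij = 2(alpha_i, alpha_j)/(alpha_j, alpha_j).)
type A_4

The matrix has rank 4 with 2's on the diagonal. Reading the off-diagonal entries as Dynkin edges (a single edge where a_ij = a_ji = -1; a double or triple edge where a_ij * a_ji = 2 or 3), the diagram is a chain of 4 nodes with single edges (A_4). One simple-root ordering that puts it in standard form is (alpha_4, alpha_3, alpha_2, alpha_1). So the algebra is type A_4, i.e. sl(5).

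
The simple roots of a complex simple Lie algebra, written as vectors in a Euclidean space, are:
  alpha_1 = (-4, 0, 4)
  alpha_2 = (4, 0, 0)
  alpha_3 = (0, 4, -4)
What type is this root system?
Compute the Cartan integers a_ij = 2(alpha_i, alpha_j)/(alpha_j, alpha_j); the resulting 3x3 Cartan matrix is
[[2, -2, -1], [-1, 2, 0], [-1, 0, 2]].
The roots have two lengths (squared-length ratio 2:1); the short ones are alpha_{2}. The associated Dynkin diagram is a chain of 3 nodes with a double edge at one end; the terminal node there is the unique short simple root (B_3), so the type is B_3 (the algebra so(7)).

B_3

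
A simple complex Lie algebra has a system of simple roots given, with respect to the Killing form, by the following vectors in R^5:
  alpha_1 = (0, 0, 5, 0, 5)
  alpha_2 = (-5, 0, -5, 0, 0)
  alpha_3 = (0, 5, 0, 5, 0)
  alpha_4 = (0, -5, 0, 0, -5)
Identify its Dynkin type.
Compute the Cartan integers a_ij = 2(alpha_i, alpha_j)/(alpha_j, alpha_j); the resulting 4x4 Cartan matrix is
[[2, -1, 0, -1], [-1, 2, 0, 0], [0, 0, 2, -1], [-1, 0, -1, 2]].
All simple roots have the same length, so the diagram is simply laced. The associated Dynkin diagram is a chain of 4 nodes with single edges (A_4), so the type is A_4 (the algebra sl(5)).

A4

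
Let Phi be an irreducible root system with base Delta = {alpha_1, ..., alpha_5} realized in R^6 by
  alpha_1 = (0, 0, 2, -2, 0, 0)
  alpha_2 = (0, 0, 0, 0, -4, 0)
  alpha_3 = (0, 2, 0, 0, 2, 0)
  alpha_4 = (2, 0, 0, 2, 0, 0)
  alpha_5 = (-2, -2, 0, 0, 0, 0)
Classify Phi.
Compute the Cartan integers a_ij = 2(alpha_i, alpha_j)/(alpha_j, alpha_j); the resulting 5x5 Cartan matrix is
[[2, 0, 0, -1, 0], [0, 2, -2, 0, 0], [0, -1, 2, 0, -1], [-1, 0, 0, 2, -1], [0, 0, -1, -1, 2]].
The roots have two lengths (squared-length ratio 2:1); the short ones are alpha_{1,3,4,5}. The associated Dynkin diagram is a chain of 5 nodes with a double edge at one end; the terminal node there is the unique long simple root (C_5), so the type is C_5 (the algebra sp(10)).

type C_5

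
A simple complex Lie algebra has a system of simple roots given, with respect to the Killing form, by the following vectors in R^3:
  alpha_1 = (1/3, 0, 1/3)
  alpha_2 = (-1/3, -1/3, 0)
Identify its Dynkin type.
A2

Compute the Cartan integers a_ij = 2(alpha_i, alpha_j)/(alpha_j, alpha_j); the resulting 2x2 Cartan matrix is
[[2, -1], [-1, 2]].
All simple roots have the same length, so the diagram is simply laced. The associated Dynkin diagram is a chain of 2 nodes with single edges (A_2), so the type is A_2 (the algebra sl(3)).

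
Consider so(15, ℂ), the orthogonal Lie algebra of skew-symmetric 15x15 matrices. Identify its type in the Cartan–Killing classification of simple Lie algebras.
This is so(15) with 15 odd, which has dimension 15(15-1)/2 = 105 and rank (15-1)/2 = 7. In the classification of classical Lie algebras, the orthogonal algebra so(2n+1) in an odd number of variables has type B_n; here n = 7, so the Dynkin diagram is a chain of 7 nodes with a double edge at one end; the terminal node there is the unique short simple root (B_7). Hence the type is B_7.

B7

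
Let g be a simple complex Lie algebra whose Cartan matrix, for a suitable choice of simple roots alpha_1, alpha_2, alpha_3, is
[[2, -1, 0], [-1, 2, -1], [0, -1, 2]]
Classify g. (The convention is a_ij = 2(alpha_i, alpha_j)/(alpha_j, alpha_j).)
A_3 (sl(4))

The matrix has rank 3 with 2's on the diagonal. Reading the off-diagonal entries as Dynkin edges (a single edge where a_ij = a_ji = -1; a double or triple edge where a_ij * a_ji = 2 or 3), the diagram is a chain of 3 nodes with single edges (A_3). One simple-root ordering that puts it in standard form is (alpha_3, alpha_2, alpha_1). So the algebra is type A_3, i.e. sl(4).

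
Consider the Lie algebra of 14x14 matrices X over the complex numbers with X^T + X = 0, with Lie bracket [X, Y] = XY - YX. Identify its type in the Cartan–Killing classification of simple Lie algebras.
D_7

This is so(14) with 14 even, which has dimension 14(14-1)/2 = 91 and rank 14/2 = 7. In the classification of classical Lie algebras, the orthogonal algebra so(2n) in an even number of variables has type D_n; here n = 7, so the Dynkin diagram is a chain of 5 nodes with a fork of two nodes at one end (D_7). Hence the type is D_7.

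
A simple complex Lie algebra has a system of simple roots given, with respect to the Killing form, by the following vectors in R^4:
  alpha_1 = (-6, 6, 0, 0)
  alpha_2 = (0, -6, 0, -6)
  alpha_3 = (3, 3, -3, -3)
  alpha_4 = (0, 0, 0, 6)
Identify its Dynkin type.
F_4

Compute the Cartan integers a_ij = 2(alpha_i, alpha_j)/(alpha_j, alpha_j); the resulting 4x4 Cartan matrix is
[[2, -1, 0, 0], [-1, 2, 0, -2], [0, 0, 2, -1], [0, -1, -1, 2]].
The roots have two lengths (squared-length ratio 2:1); the short ones are alpha_{3,4}. The associated Dynkin diagram is a chain of 4 nodes with a double edge between the middle two (F_4), so the type is F_4.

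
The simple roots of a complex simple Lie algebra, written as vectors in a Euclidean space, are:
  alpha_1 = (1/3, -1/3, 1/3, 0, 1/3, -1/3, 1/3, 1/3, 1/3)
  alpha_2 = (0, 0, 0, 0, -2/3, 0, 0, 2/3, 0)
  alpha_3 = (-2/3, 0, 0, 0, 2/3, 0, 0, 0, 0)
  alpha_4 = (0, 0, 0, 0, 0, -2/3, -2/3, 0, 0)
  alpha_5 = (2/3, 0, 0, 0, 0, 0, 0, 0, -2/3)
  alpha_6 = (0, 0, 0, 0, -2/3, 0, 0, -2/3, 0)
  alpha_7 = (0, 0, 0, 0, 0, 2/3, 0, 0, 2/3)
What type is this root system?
Compute the Cartan integers a_ij = 2(alpha_i, alpha_j)/(alpha_j, alpha_j); the resulting 7x7 Cartan matrix is
[[2, 0, 0, 0, 0, -1, 0], [0, 2, -1, 0, 0, 0, 0], [0, -1, 2, 0, -1, -1, 0], [0, 0, 0, 2, 0, 0, -1], [0, 0, -1, 0, 2, 0, -1], [-1, 0, -1, 0, 0, 2, 0], [0, 0, 0, -1, -1, 0, 2]].
All simple roots have the same length, so the diagram is simply laced. The associated Dynkin diagram is a chain of 6 nodes with one extra node attached to the third node from one end (E_7), so the type is E_7.

E_7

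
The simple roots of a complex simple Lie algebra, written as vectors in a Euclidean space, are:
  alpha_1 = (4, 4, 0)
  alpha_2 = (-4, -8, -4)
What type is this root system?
G_2

Compute the Cartan integers a_ij = 2(alpha_i, alpha_j)/(alpha_j, alpha_j); the resulting 2x2 Cartan matrix is
[[2, -1], [-3, 2]].
The roots have two lengths (squared-length ratio 3:1); the short ones are alpha_{1}. The associated Dynkin diagram is two nodes joined by a triple edge (G_2), so the type is G_2.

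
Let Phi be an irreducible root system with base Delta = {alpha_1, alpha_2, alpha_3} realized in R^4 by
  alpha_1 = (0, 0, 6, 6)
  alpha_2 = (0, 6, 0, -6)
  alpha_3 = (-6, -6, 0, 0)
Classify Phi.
A_3

Compute the Cartan integers a_ij = 2(alpha_i, alpha_j)/(alpha_j, alpha_j); the resulting 3x3 Cartan matrix is
[[2, -1, 0], [-1, 2, -1], [0, -1, 2]].
All simple roots have the same length, so the diagram is simply laced. The associated Dynkin diagram is a chain of 3 nodes with single edges (A_3), so the type is A_3 (the algebra sl(4)).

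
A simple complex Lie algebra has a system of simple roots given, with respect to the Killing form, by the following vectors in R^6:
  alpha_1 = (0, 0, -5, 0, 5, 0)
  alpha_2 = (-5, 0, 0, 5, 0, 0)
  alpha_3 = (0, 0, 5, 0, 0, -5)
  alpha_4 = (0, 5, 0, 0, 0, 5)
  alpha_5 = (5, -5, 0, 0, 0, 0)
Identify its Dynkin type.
A_5 (sl(6))

Compute the Cartan integers a_ij = 2(alpha_i, alpha_j)/(alpha_j, alpha_j); the resulting 5x5 Cartan matrix is
[[2, 0, -1, 0, 0], [0, 2, 0, 0, -1], [-1, 0, 2, -1, 0], [0, 0, -1, 2, -1], [0, -1, 0, -1, 2]].
All simple roots have the same length, so the diagram is simply laced. The associated Dynkin diagram is a chain of 5 nodes with single edges (A_5), so the type is A_5 (the algebra sl(6)).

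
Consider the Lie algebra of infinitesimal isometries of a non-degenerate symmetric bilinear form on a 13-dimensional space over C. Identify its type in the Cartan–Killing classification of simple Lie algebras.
This is so(13) with 13 odd, which has dimension 13(13-1)/2 = 78 and rank (13-1)/2 = 6. In the classification of classical Lie algebras, the orthogonal algebra so(2n+1) in an odd number of variables has type B_n; here n = 6, so the Dynkin diagram is a chain of 6 nodes with a double edge at one end; the terminal node there is the unique short simple root (B_6). Hence the type is B_6.

B_6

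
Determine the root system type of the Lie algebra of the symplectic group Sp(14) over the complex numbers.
This is sp(14), which has dimension 14(14+1)/2 = 105 and rank 14/2 = 7. In the classification of classical Lie algebras, the symplectic algebra sp(2n) has type C_n; here n = 7, so the Dynkin diagram is a chain of 7 nodes with a double edge at one end; the terminal node there is the unique long simple root (C_7). Hence the type is C_7.

C_7 (sp(14))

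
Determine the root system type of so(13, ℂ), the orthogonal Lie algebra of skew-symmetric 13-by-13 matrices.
B_6

This is so(13) with 13 odd, which has dimension 13(13-1)/2 = 78 and rank (13-1)/2 = 6. In the classification of classical Lie algebras, the orthogonal algebra so(2n+1) in an odd number of variables has type B_n; here n = 6, so the Dynkin diagram is a chain of 6 nodes with a double edge at one end; the terminal node there is the unique short simple root (B_6). Hence the type is B_6.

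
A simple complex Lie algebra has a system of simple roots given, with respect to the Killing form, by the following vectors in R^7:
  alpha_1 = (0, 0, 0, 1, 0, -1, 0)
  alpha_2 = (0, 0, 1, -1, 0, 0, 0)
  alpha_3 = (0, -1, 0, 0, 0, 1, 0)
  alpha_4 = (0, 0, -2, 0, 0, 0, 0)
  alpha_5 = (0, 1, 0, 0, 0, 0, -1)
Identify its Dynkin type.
Compute the Cartan integers a_ij = 2(alpha_i, alpha_j)/(alpha_j, alpha_j); the resulting 5x5 Cartan matrix is
[[2, -1, -1, 0, 0], [-1, 2, 0, -1, 0], [-1, 0, 2, 0, -1], [0, -2, 0, 2, 0], [0, 0, -1, 0, 2]].
The roots have two lengths (squared-length ratio 2:1); the short ones are alpha_{1,2,3,5}. The associated Dynkin diagram is a chain of 5 nodes with a double edge at one end; the terminal node there is the unique long simple root (C_5), so the type is C_5 (the algebra sp(10)).

C_5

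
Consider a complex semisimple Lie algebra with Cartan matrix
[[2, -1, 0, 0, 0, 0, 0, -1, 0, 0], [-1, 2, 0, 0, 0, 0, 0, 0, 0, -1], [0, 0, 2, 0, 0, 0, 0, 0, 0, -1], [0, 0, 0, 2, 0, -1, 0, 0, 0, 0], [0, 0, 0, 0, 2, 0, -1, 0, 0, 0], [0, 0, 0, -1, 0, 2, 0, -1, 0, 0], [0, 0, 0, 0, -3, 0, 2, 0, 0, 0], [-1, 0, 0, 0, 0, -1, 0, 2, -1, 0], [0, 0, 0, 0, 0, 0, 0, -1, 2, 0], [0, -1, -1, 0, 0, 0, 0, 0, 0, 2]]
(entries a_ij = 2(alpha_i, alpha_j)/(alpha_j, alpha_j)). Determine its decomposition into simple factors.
type E_8 + type G_2

The diagram associated to this matrix has two connected components: the simple roots {alpha_1, alpha_2, alpha_3, alpha_4, alpha_6, alpha_8, alpha_9, alpha_10} form a chain of 7 nodes with one extra node attached to the third node from one end (E_8), and {alpha_5, alpha_7} form two nodes joined by a triple edge (G_2). A semisimple Lie algebra decomposes uniquely as the direct sum of simple ideals, one per connected component of its Dynkin diagram, so g ≅ E_8 ⊕ G_2 (dimension 248 + 14 = 262).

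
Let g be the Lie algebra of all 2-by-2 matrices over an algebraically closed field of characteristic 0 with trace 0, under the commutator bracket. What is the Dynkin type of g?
A_1

This is sl(2), which has dimension 2^2 - 1 = 3 and rank 2 - 1 = 1 (a Cartan subalgebra is the diagonal traceless matrices). In the classification of classical Lie algebras, the special linear algebra sl(n+1) has type A_n; here n = 1, so the Dynkin diagram is a chain of 1 nodes with single edges (A_1). Hence the type is A_1.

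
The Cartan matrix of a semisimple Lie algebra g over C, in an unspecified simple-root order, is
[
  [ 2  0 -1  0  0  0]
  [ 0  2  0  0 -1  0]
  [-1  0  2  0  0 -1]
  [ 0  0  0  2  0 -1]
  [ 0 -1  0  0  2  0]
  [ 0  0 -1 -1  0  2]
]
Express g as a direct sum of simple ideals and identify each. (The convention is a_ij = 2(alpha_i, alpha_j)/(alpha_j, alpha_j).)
The diagram associated to this matrix has two connected components: the simple roots {alpha_2, alpha_5} form a chain of 2 nodes with single edges (A_2), and {alpha_1, alpha_3, alpha_4, alpha_6} form a chain of 4 nodes with single edges (A_4). A semisimple Lie algebra decomposes uniquely as the direct sum of simple ideals, one per connected component of its Dynkin diagram, so g ≅ A_2 ⊕ A_4 (dimension 8 + 24 = 32).

A2 ⊕ A4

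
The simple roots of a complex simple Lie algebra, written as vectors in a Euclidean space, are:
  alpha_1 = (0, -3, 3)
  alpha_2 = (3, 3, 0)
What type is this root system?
Compute the Cartan integers a_ij = 2(alpha_i, alpha_j)/(alpha_j, alpha_j); the resulting 2x2 Cartan matrix is
[[2, -1], [-1, 2]].
All simple roots have the same length, so the diagram is simply laced. The associated Dynkin diagram is a chain of 2 nodes with single edges (A_2), so the type is A_2 (the algebra sl(3)).

A2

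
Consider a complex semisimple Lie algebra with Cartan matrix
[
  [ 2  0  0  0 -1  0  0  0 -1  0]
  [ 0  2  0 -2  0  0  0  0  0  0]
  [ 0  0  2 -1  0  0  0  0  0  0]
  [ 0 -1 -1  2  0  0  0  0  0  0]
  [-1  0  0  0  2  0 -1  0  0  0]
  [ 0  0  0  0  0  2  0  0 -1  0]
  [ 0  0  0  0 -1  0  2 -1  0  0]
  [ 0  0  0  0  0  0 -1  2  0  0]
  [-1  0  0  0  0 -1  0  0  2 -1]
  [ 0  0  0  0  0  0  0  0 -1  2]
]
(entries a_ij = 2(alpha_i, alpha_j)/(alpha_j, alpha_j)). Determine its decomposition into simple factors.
C_3 (sp(6)) ⊕ D_7 (so(14))

The diagram associated to this matrix has two connected components: the simple roots {alpha_2, alpha_3, alpha_4} form a chain of 3 nodes with a double edge at one end; the terminal node there is the unique long simple root (C_3), and {alpha_1, alpha_5, alpha_6, alpha_7, alpha_8, alpha_9, alpha_10} form a chain of 5 nodes with a fork of two nodes at one end (D_7). A semisimple Lie algebra decomposes uniquely as the direct sum of simple ideals, one per connected component of its Dynkin diagram, so g ≅ C_3 ⊕ D_7 (dimension 21 + 91 = 112).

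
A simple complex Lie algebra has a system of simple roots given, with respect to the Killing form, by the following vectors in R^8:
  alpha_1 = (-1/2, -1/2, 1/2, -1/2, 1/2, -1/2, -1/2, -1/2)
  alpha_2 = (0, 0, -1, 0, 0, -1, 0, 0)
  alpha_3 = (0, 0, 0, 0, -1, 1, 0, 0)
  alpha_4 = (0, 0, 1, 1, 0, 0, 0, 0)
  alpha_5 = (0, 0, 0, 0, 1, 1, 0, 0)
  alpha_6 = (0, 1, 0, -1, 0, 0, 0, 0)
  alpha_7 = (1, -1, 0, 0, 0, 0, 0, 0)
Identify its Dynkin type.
E_7

Compute the Cartan integers a_ij = 2(alpha_i, alpha_j)/(alpha_j, alpha_j); the resulting 7x7 Cartan matrix is
[[2, 0, -1, 0, 0, 0, 0], [0, 2, -1, -1, -1, 0, 0], [-1, -1, 2, 0, 0, 0, 0], [0, -1, 0, 2, 0, -1, 0], [0, -1, 0, 0, 2, 0, 0], [0, 0, 0, -1, 0, 2, -1], [0, 0, 0, 0, 0, -1, 2]].
All simple roots have the same length, so the diagram is simply laced. The associated Dynkin diagram is a chain of 6 nodes with one extra node attached to the third node from one end (E_7), so the type is E_7.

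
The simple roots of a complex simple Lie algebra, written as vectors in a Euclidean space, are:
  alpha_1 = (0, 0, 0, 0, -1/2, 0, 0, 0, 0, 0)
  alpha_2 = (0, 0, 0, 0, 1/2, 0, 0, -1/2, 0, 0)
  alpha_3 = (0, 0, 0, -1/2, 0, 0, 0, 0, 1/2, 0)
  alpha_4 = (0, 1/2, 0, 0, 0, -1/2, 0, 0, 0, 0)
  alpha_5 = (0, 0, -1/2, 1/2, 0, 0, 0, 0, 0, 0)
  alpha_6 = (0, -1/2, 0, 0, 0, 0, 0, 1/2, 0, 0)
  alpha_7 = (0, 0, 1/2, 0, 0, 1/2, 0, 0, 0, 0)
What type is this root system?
Compute the Cartan integers a_ij = 2(alpha_i, alpha_j)/(alpha_j, alpha_j); the resulting 7x7 Cartan matrix is
[[2, -1, 0, 0, 0, 0, 0], [-2, 2, 0, 0, 0, -1, 0], [0, 0, 2, 0, -1, 0, 0], [0, 0, 0, 2, 0, -1, -1], [0, 0, -1, 0, 2, 0, -1], [0, -1, 0, -1, 0, 2, 0], [0, 0, 0, -1, -1, 0, 2]].
The roots have two lengths (squared-length ratio 2:1); the short ones are alpha_{1}. The associated Dynkin diagram is a chain of 7 nodes with a double edge at one end; the terminal node there is the unique short simple root (B_7), so the type is B_7 (the algebra so(15)).

type B_7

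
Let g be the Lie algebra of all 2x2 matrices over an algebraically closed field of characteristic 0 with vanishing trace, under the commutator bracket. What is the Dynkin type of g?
A_1

This is sl(2), which has dimension 2^2 - 1 = 3 and rank 2 - 1 = 1 (a Cartan subalgebra is the diagonal traceless matrices). In the classification of classical Lie algebras, the special linear algebra sl(n+1) has type A_n; here n = 1, so the Dynkin diagram is a chain of 1 nodes with single edges (A_1). Hence the type is A_1.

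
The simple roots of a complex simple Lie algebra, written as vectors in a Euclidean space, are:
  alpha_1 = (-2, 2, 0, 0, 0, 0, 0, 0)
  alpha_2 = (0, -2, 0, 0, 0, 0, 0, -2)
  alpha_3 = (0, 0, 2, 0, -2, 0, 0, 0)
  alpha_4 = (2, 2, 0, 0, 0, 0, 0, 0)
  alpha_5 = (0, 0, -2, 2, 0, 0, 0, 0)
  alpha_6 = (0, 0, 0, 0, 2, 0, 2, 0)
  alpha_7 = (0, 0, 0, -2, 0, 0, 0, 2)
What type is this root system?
Compute the Cartan integers a_ij = 2(alpha_i, alpha_j)/(alpha_j, alpha_j); the resulting 7x7 Cartan matrix is
[[2, -1, 0, 0, 0, 0, 0], [-1, 2, 0, -1, 0, 0, -1], [0, 0, 2, 0, -1, -1, 0], [0, -1, 0, 2, 0, 0, 0], [0, 0, -1, 0, 2, 0, -1], [0, 0, -1, 0, 0, 2, 0], [0, -1, 0, 0, -1, 0, 2]].
All simple roots have the same length, so the diagram is simply laced. The associated Dynkin diagram is a chain of 5 nodes with a fork of two nodes at one end (D_7), so the type is D_7 (the algebra so(14)).

type D_7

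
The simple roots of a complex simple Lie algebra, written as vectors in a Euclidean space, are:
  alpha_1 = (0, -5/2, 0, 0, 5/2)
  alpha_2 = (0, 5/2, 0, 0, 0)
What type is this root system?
Compute the Cartan integers a_ij = 2(alpha_i, alpha_j)/(alpha_j, alpha_j); the resulting 2x2 Cartan matrix is
[[2, -2], [-1, 2]].
The roots have two lengths (squared-length ratio 2:1); the short ones are alpha_{2}. The associated Dynkin diagram is a chain of 2 nodes with a double edge at one end; the terminal node there is the unique short simple root (B_2), so the type is B_2 (the algebra so(5)).

type B_2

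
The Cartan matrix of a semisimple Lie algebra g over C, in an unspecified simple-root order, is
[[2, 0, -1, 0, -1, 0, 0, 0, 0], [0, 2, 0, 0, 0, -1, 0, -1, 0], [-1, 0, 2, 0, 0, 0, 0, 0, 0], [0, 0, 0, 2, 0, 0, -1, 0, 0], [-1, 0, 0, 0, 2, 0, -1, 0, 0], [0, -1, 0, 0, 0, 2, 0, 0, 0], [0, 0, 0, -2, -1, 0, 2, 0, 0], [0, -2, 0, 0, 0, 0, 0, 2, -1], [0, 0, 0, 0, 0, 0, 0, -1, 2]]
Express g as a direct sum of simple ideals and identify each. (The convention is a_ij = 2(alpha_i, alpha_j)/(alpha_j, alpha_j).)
The diagram associated to this matrix has two connected components: the simple roots {alpha_1, alpha_3, alpha_4, alpha_5, alpha_7} form a chain of 5 nodes with a double edge at one end; the terminal node there is the unique short simple root (B_5), and {alpha_2, alpha_6, alpha_8, alpha_9} form a chain of 4 nodes with a double edge between the middle two (F_4). A semisimple Lie algebra decomposes uniquely as the direct sum of simple ideals, one per connected component of its Dynkin diagram, so g ≅ B_5 ⊕ F_4 (dimension 55 + 52 = 107).

B_5 ⊕ F_4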